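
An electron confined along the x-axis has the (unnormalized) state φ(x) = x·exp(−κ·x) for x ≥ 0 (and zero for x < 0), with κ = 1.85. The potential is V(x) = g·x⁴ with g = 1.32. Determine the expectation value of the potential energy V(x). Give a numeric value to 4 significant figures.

⟨V⟩ = ∫ V(x)·|φ|² dx / ∫|φ|² dx.
Every integrand reduces to terms xʲ·e^(−2κx) on [0, ∞); use ∫₀^∞ xʲ·e^(−2κx) dx = j!/(2κ)^(j+1).
State is unnormalized: ∫|φ|² dx = 0.039484, and ∫φ*·V(x)·φ dx = 0.10011, so ⟨V⟩ = 0.10011 / 0.039484.
⟨V⟩ = 2.5355.

2.536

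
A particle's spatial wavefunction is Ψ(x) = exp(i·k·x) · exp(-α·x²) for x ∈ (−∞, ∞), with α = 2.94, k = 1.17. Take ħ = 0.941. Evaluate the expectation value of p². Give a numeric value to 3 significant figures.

p² Ψ = −ħ² d²Ψ/dx²; ⟨p²⟩ = −ħ² ∫ Ψ*·Ψ'' dx / ∫|Ψ|² dx.
Gaussian moments: ∫x^(2j)·e^(−2αx²) dx = (2j−1)!!/(4α)^j · √(π/(2α)), odd powers integrate to 0; here √(π/(2α)) = 0.73095. Derivatives: Ψ′ = (ik − 2αx)·Ψ, Ψ″ = ((ik − 2αx)² − 2α)·Ψ; the odd-in-x pieces drop out.
State is unnormalized: ∫|Ψ|² dx = 0.73095, and ∫Ψ*·(−ħ² Ψ'') dx = 2.7889, so ⟨p²⟩ = 2.7889 / 0.73095.
⟨p²⟩ = 3.8154.

3.82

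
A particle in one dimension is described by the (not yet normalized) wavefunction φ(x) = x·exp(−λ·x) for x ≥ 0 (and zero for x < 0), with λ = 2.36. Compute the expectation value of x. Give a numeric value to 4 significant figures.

⟨x⟩ = ∫ x·|φ|² dx / ∫|φ|² dx (integrals over the domain).
Every integrand reduces to terms xʲ·e^(−2λx) on [0, ∞); use ∫₀^∞ xʲ·e^(−2λx) dx = j!/(2λ)^(j+1).
State is unnormalized: ∫|φ|² dx = 0.019020, and ∫φ*·x·φ dx = 0.012089, so ⟨x⟩ = 0.012089 / 0.019020.
⟨x⟩ = 0.63559.

0.6356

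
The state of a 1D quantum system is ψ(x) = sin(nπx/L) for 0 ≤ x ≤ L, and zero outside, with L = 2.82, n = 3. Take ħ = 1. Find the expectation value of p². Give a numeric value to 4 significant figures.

11.17

p² ψ = −ħ² d²ψ/dx²; ⟨p²⟩ = −ħ² ∫ ψ*·ψ'' dx / ∫|ψ|² dx.
d/dx sin(nπx/L) = (nπ/L)·cos(nπx/L) and d²/dx² sin(nπx/L) = −(nπ/L)²·sin(nπx/L); on 0 ≤ x ≤ L, ∫sin²(nπx/L) dx = L/2 and ∫sin(nπx/L)·cos(nπx/L) dx = 0.
State is unnormalized: ∫|ψ|² dx = 1.4100, and ∫ψ*·(−ħ² ψ'') dx = 15.749, so ⟨p²⟩ = 15.749 / 1.4100.
⟨p²⟩ = 11.170.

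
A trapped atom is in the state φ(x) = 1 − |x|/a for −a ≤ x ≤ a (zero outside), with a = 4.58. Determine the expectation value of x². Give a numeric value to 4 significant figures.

⟨x²⟩ = ∫ x²·|φ|² dx / ∫|φ|² dx (integrals over the domain).
φ is even, so ∫ over [−a, a] = 2∫₀ᵃ with φ = 1 − x/a there: ∫₀ᵃ (1 − x/a)² dx = a/3, ∫₀ᵃ x²(1 − x/a)² dx = a³/30, ∫₀ᵃ x⁴(1 − x/a)² dx = a⁵/105.
State is unnormalized: ∫|φ|² dx = 3.0533, and ∫φ*·x²·φ dx = 6.4048, so ⟨x²⟩ = 6.4048 / 3.0533.
⟨x²⟩ = 2.0976.

2.098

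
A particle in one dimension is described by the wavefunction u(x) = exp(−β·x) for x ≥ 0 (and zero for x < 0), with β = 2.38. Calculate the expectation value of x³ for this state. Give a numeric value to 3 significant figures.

0.0556

⟨x³⟩ = ∫ x³·|u|² dx / ∫|u|² dx (integrals over the domain).
Every integrand reduces to terms xʲ·e^(−2βx) on [0, ∞); use ∫₀^∞ xʲ·e^(−2βx) dx = j!/(2β)^(j+1).
State is unnormalized: ∫|u|² dx = 0.21008, and ∫u*·x³·u dx = 0.011688, so ⟨x³⟩ = 0.011688 / 0.21008.
⟨x³⟩ = 0.055633.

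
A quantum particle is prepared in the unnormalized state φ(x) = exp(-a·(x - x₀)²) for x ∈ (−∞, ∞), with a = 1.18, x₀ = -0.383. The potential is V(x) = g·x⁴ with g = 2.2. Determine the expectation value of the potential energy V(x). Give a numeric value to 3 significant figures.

0.754

⟨V⟩ = ∫ V(x)·|φ|² dx / ∫|φ|² dx.
Gaussian moments (u = x − x₀): ∫u^(2j)·e^(−2au²) du = (2j−1)!!/(4a)^j · √(π/(2a)), odd powers integrate to 0; here √(π/(2a)) = 1.1538.
State is unnormalized: ∫|φ|² dx = 1.1538, and ∫φ*·V(x)·φ dx = 0.86974, so ⟨V⟩ = 0.86974 / 1.1538.
⟨V⟩ = 0.75382.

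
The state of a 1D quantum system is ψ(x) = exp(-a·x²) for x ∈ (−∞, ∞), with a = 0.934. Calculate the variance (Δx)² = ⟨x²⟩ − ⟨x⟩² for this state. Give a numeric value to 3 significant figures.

0.268

Compute ⟨x⟩ and ⟨x²⟩ separately, then (Δx)² = ⟨x²⟩ − ⟨x⟩².
Gaussian moments: ∫x^(2j)·e^(−2ax²) dx = (2j−1)!!/(4a)^j · √(π/(2a)), odd powers integrate to 0; here √(π/(2a)) = 1.2968.
Normalization: ∫|ψ|² dx = 1.2968.
⟨x⟩ = 0.0000 and ⟨x²⟩ = 0.26767.
(Δx)² = 0.26767 − (0.0000)² = 0.26767.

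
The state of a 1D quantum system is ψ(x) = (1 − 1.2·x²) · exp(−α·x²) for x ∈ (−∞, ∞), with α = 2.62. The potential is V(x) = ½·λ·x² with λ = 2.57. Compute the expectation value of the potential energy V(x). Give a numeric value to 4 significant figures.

⟨V⟩ = ∫ V(x)·|ψ|² dx / ∫|ψ|² dx.
Expand each integrand as polynomial × e^(−2αx²) and use ∫x^(2j)·e^(−2αx²) dx = (2j−1)!!/(4α)^j · √(π/(2α)), odd powers → 0; here √(π/(2α)) = 0.77430.
State is unnormalized: ∫|ψ|² dx = 0.62744, and ∫ψ*·V(x)·ψ dx = 0.048386, so ⟨V⟩ = 0.048386 / 0.62744.
⟨V⟩ = 0.077117.

0.07712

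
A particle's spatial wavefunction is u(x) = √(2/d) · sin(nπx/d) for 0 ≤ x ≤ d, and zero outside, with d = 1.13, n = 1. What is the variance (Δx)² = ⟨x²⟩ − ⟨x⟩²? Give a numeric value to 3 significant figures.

0.0417

Compute ⟨x⟩ and ⟨x²⟩ separately, then (Δx)² = ⟨x²⟩ − ⟨x⟩².
With sin²θ = (1 − cos2θ)/2 on 0 ≤ x ≤ d: ∫sin²(nπx/d) dx = d/2, ∫x·sin²(nπx/d) dx = d²/4, ∫x²·sin²(nπx/d) dx = d³·(1/6 − 1/(4n²π²)); higher powers xᵏ the same way, integrating xᵏ·cos(2nπx/d) by parts.
⟨x⟩ = 0.56500 and ⟨x²⟩ = 0.36094.
(Δx)² = 0.36094 − (0.56500)² = 0.041720.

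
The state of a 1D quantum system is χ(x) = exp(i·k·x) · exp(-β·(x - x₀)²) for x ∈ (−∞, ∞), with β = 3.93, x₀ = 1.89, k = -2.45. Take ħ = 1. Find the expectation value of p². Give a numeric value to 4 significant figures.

9.933

p² χ = −ħ² d²χ/dx²; ⟨p²⟩ = −ħ² ∫ χ*·χ'' dx / ∫|χ|² dx.
Gaussian moments (u = x − x₀): ∫u^(2j)·e^(−2βu²) du = (2j−1)!!/(4β)^j · √(π/(2β)), odd powers integrate to 0; here √(π/(2β)) = 0.63221. Derivatives: χ′ = (ik − 2βu)·χ, χ″ = ((ik − 2βu)² − 2β)·χ; the odd-in-u pieces drop out.
State is unnormalized: ∫|χ|² dx = 0.63221, and ∫χ*·(−ħ² χ'') dx = 6.2795, so ⟨p²⟩ = 6.2795 / 0.63221.
⟨p²⟩ = 9.9325.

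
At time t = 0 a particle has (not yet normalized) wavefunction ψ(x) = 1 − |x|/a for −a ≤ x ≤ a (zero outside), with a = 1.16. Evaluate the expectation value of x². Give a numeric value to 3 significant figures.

⟨x²⟩ = ∫ x²·|ψ|² dx / ∫|ψ|² dx (integrals over the domain).
ψ is even, so ∫ over [−a, a] = 2∫₀ᵃ with ψ = 1 − x/a there: ∫₀ᵃ (1 − x/a)² dx = a/3, ∫₀ᵃ x²(1 − x/a)² dx = a³/30, ∫₀ᵃ x⁴(1 − x/a)² dx = a⁵/105.
State is unnormalized: ∫|ψ|² dx = 0.77333, and ∫ψ*·x²·ψ dx = 0.10406, so ⟨x²⟩ = 0.10406 / 0.77333.
⟨x²⟩ = 0.13456.

0.135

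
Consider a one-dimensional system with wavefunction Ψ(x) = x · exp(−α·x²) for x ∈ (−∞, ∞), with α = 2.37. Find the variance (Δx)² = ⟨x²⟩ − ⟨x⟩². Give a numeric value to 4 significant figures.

Compute ⟨x⟩ and ⟨x²⟩ separately, then (Δx)² = ⟨x²⟩ − ⟨x⟩².
Expand each integrand as polynomial × e^(−2αx²) and use ∫x^(2j)·e^(−2αx²) dx = (2j−1)!!/(4α)^j · √(π/(2α)), odd powers → 0; here √(π/(2α)) = 0.81412.
Normalization: ∫|Ψ|² dx = 0.085877.
⟨x⟩ = 0.0000 and ⟨x²⟩ = 0.31646.
(Δx)² = 0.31646 − (0.0000)² = 0.31646.

0.3165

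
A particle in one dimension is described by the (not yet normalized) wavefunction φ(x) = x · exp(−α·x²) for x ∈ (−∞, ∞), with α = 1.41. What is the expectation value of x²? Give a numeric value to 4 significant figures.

0.5319

⟨x²⟩ = ∫ x²·|φ|² dx / ∫|φ|² dx (integrals over the domain).
Expand each integrand as polynomial × e^(−2αx²) and use ∫x^(2j)·e^(−2αx²) dx = (2j−1)!!/(4α)^j · √(π/(2α)), odd powers → 0; here √(π/(2α)) = 1.0555.
State is unnormalized: ∫|φ|² dx = 0.18714, and ∫φ*·x²·φ dx = 0.099544, so ⟨x²⟩ = 0.099544 / 0.18714.
⟨x²⟩ = 0.53191.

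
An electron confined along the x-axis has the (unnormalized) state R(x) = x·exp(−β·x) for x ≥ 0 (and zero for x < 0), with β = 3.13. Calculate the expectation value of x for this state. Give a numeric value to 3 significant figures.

0.479

⟨x⟩ = ∫ x·|R|² dx / ∫|R|² dx (integrals over the domain).
Every integrand reduces to terms xʲ·e^(−2βx) on [0, ∞); use ∫₀^∞ xʲ·e^(−2βx) dx = j!/(2β)^(j+1).
State is unnormalized: ∫|R|² dx = 0.0081528, and ∫R*·x·R dx = 0.0039071, so ⟨x⟩ = 0.0039071 / 0.0081528.
⟨x⟩ = 0.47923.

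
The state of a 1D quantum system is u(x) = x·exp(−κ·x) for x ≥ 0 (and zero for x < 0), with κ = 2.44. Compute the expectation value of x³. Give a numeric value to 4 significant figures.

⟨x³⟩ = ∫ x³·|u|² dx / ∫|u|² dx (integrals over the domain).
Every integrand reduces to terms xʲ·e^(−2κx) on [0, ∞); use ∫₀^∞ xʲ·e^(−2κx) dx = j!/(2κ)^(j+1).
State is unnormalized: ∫|u|² dx = 0.017210, and ∫u*·x³·u dx = 0.0088851, so ⟨x³⟩ = 0.0088851 / 0.017210.
⟨x³⟩ = 0.51629.

0.5163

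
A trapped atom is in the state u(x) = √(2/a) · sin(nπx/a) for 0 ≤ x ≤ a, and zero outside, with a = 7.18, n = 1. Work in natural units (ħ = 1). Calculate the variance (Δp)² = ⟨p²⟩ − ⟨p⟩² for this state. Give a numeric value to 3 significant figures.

Compute ⟨p⟩ and ⟨p²⟩ separately; (Δp)² = ⟨p²⟩ − ⟨p⟩².
d/dx sin(nπx/a) = (nπ/a)·cos(nπx/a) and d²/dx² sin(nπx/a) = −(nπ/a)²·sin(nπx/a); on 0 ≤ x ≤ a, ∫sin²(nπx/a) dx = a/2 and ∫sin(nπx/a)·cos(nπx/a) dx = 0.
⟨p⟩ = 0.0000 and ⟨p²⟩ = 0.19145.
(Δp)² = 0.19145 − (0.0000)² = 0.19145.

0.191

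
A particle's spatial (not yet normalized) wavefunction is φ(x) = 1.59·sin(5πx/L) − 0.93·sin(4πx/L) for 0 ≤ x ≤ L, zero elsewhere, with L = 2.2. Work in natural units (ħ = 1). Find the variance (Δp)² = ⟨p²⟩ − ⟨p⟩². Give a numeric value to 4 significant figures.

Compute ⟨p⟩ and ⟨p²⟩ separately; (Δp)² = ⟨p²⟩ − ⟨p⟩².
d²/dx² sin(jπx/L) = −(jπ/L)²·sin(jπx/L); on 0 ≤ x ≤ L, ∫sin²(jπx/L) dx = L/2 and ∫sin(jπx/L)·sin(lπx/L) dx = 0 for j ≠ l, so only diagonal terms survive in ∫|φ|² and ∫φ·φ″; ∫φ·φ′ dx = [φ²/2] between the walls = 0.
Normalization: ∫|φ|² dx = 3.7323.
⟨p⟩ = 0.0000 and ⟨p²⟩ = 46.301.
(Δp)² = 46.301 − (0.0000)² = 46.301.

46.30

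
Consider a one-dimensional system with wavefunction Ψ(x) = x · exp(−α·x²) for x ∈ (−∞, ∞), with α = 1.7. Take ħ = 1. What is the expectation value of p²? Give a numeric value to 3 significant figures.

5.10

p² Ψ = −ħ² d²Ψ/dx²; ⟨p²⟩ = −ħ² ∫ Ψ*·Ψ'' dx / ∫|Ψ|² dx.
Expand each integrand as polynomial × e^(−2αx²) and use ∫x^(2j)·e^(−2αx²) dx = (2j−1)!!/(4α)^j · √(π/(2α)), odd powers → 0; here √(π/(2α)) = 0.96125. Differentiate with the product rule, d/dx e^(−αx²) = −2αx·e^(−αx²).
State is unnormalized: ∫|Ψ|² dx = 0.14136, and ∫Ψ*·(−ħ² Ψ'') dx = 0.72094, so ⟨p²⟩ = 0.72094 / 0.14136.
⟨p²⟩ = 5.1000.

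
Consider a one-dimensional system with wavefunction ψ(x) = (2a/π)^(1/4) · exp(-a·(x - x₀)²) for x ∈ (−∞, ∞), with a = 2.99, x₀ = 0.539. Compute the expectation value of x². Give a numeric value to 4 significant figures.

⟨x²⟩ = ∫ x²·|ψ|² dx (integrals over the domain).
Gaussian moments (u = x − x₀): ∫u^(2j)·e^(−2au²) du = (2j−1)!!/(4a)^j · √(π/(2a)), odd powers integrate to 0; here √(π/(2a)) = 0.72481.
⟨x²⟩ = 0.37413.

0.3741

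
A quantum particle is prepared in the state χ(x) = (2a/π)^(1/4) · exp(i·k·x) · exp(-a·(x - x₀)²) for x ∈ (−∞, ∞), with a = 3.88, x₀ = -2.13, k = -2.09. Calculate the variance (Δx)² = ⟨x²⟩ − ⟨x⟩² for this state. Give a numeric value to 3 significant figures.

0.0644

Compute ⟨x⟩ and ⟨x²⟩ separately, then (Δx)² = ⟨x²⟩ − ⟨x⟩².
Gaussian moments (u = x − x₀): ∫u^(2j)·e^(−2au²) du = (2j−1)!!/(4a)^j · √(π/(2a)), odd powers integrate to 0; here √(π/(2a)) = 0.63627.
⟨x⟩ = -2.1300 and ⟨x²⟩ = 4.6013.
(Δx)² = 4.6013 − (-2.1300)² = 0.064433.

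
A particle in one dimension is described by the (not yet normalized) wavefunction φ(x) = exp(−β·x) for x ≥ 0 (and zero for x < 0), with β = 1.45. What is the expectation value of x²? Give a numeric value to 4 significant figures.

⟨x²⟩ = ∫ x²·|φ|² dx / ∫|φ|² dx (integrals over the domain).
Every integrand reduces to terms xʲ·e^(−2βx) on [0, ∞); use ∫₀^∞ xʲ·e^(−2βx) dx = j!/(2β)^(j+1).
State is unnormalized: ∫|φ|² dx = 0.34483, and ∫φ*·x²·φ dx = 0.082004, so ⟨x²⟩ = 0.082004 / 0.34483.
⟨x²⟩ = 0.23781.

0.2378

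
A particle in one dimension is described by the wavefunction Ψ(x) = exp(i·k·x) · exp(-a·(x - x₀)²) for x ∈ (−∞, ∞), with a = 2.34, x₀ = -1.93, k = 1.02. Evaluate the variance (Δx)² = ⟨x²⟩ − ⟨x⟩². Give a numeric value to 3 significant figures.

Compute ⟨x⟩ and ⟨x²⟩ separately, then (Δx)² = ⟨x²⟩ − ⟨x⟩².
Gaussian moments (u = x − x₀): ∫u^(2j)·e^(−2au²) du = (2j−1)!!/(4a)^j · √(π/(2a)), odd powers integrate to 0; here √(π/(2a)) = 0.81932.
Normalization: ∫|Ψ|² dx = 0.81932.
⟨x⟩ = -1.9300 and ⟨x²⟩ = 3.8317.
(Δx)² = 3.8317 − (-1.9300)² = 0.10684.

0.107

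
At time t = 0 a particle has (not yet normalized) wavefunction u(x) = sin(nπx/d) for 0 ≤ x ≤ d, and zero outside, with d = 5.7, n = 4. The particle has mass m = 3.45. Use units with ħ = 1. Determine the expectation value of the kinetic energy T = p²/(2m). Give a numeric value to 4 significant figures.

0.7044

T = −(ħ²/2m) d²/dx², so ⟨T⟩ = −(ħ²/2m) ∫ u*·u'' dx / ∫|u|² dx; with m = 3.45.
d/dx sin(nπx/d) = (nπ/d)·cos(nπx/d) and d²/dx² sin(nπx/d) = −(nπ/d)²·sin(nπx/d); on 0 ≤ x ≤ d, ∫sin²(nπx/d) dx = d/2 and ∫sin(nπx/d)·cos(nπx/d) dx = 0.
State is unnormalized: ∫|u|² dx = 2.8500, and ∫u*·(−ħ²/2m · u'') dx = 2.0075, so ⟨T⟩ = 2.0075 / 2.8500.
⟨T⟩ = 0.70440.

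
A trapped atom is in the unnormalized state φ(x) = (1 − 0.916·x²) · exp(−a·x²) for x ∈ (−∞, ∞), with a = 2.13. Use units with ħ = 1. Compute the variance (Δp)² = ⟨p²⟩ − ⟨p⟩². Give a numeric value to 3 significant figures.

3.37

Compute ⟨p⟩ and ⟨p²⟩ separately; (Δp)² = ⟨p²⟩ − ⟨p⟩².
Expand each integrand as polynomial × e^(−2ax²) and use ∫x^(2j)·e^(−2ax²) dx = (2j−1)!!/(4a)^j · √(π/(2a)), odd powers → 0; here √(π/(2a)) = 0.85876. Differentiate with the product rule, d/dx e^(−ax²) = −2ax·e^(−ax²).
Normalization: ∫|φ|² dx = 0.70388.
⟨p⟩ = 0.0000 and ⟨p²⟩ = 3.3677.
(Δp)² = 3.3677 − (0.0000)² = 3.3677.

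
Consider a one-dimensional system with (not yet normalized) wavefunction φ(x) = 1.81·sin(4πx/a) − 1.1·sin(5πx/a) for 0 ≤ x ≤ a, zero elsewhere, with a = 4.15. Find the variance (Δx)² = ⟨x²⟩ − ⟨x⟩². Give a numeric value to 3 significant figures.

Compute ⟨x⟩ and ⟨x²⟩ separately, then (Δx)² = ⟨x²⟩ − ⟨x⟩².
On 0 ≤ x ≤ a (j ≠ l): ∫sin²(jπx/a) dx = a/2, ∫sin(jπx/a)·sin(lπx/a) dx = 0; diagonal moments ∫x·sin²(jπx/a) dx = a²/4, ∫x²·sin²(jπx/a) dx = a³·(1/6 − 1/(4j²π²)); cross terms ∫x·sin(jπx/a)·sin(lπx/a) dx = 0 for j + l even and −4jla²/(π²(j² − l²)²) for j + l odd, ∫x²·sin(jπx/a)·sin(lπx/a) dx = (−1)^(j+l)·4jla³/(π²(j² − l²)²); higher powers the same way via product-to-sum and parts.
Normalization: ∫|φ|² dx = 9.3087.
⟨x⟩ = 2.8123 and ⟨x²⟩ = 8.7512.
(Δx)² = 8.7512 − (2.8123)² = 0.84243.

0.842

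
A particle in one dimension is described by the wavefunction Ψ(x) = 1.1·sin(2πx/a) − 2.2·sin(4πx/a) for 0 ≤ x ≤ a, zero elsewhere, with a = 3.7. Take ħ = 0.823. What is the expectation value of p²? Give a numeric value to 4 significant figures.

6.641

p² Ψ = −ħ² d²Ψ/dx²; ⟨p²⟩ = −ħ² ∫ Ψ*·Ψ'' dx / ∫|Ψ|² dx.
d²/dx² sin(jπx/a) = −(jπ/a)²·sin(jπx/a); on 0 ≤ x ≤ a, ∫sin²(jπx/a) dx = a/2 and ∫sin(jπx/a)·sin(lπx/a) dx = 0 for j ≠ l, so only diagonal terms survive in ∫|Ψ|² and ∫Ψ·Ψ″; ∫Ψ·Ψ′ dx = [Ψ²/2] between the walls = 0.
State is unnormalized: ∫|Ψ|² dx = 11.193, and ∫Ψ*·(−ħ² Ψ'') dx = 74.330, so ⟨p²⟩ = 74.330 / 11.193.
⟨p²⟩ = 6.6410.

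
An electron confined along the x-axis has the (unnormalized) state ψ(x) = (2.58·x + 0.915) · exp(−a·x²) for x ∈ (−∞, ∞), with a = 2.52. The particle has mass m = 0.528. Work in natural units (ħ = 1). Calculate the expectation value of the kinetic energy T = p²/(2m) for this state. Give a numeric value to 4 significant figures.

4.491

T = −(ħ²/2m) d²/dx², so ⟨T⟩ = −(ħ²/2m) ∫ ψ*·ψ'' dx / ∫|ψ|² dx; with m = 0.528.
Expand each integrand as polynomial × e^(−2ax²) and use ∫x^(2j)·e^(−2ax²) dx = (2j−1)!!/(4a)^j · √(π/(2a)), odd powers → 0; here √(π/(2a)) = 0.78951. Differentiate with the product rule, d/dx e^(−ax²) = −2ax·e^(−ax²).
State is unnormalized: ∫|ψ|² dx = 1.1824, and ∫ψ*·(−ħ²/2m · ψ'') dx = 5.3099, so ⟨T⟩ = 5.3099 / 1.1824.
⟨T⟩ = 4.4909.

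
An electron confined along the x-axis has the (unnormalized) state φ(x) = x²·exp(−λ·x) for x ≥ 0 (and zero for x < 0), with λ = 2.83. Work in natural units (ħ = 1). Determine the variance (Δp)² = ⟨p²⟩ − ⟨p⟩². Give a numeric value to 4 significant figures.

Compute ⟨p⟩ and ⟨p²⟩ separately; (Δp)² = ⟨p²⟩ − ⟨p⟩².
Differentiate x²·exp(−λ·x) with the product rule; every integrand then reduces to terms xʲ·e^(−2λx) on [0, ∞), with ∫₀^∞ xʲ·e^(−2λx) dx = j!/(2λ)^(j+1).
Normalization: ∫|φ|² dx = 0.0041317.
⟨p⟩ = 0.0000 and ⟨p²⟩ = 2.6696.
(Δp)² = 2.6696 − (0.0000)² = 2.6696.

2.670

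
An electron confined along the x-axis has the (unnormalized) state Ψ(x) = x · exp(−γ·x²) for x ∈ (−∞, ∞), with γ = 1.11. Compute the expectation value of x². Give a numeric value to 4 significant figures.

⟨x²⟩ = ∫ x²·|Ψ|² dx / ∫|Ψ|² dx (integrals over the domain).
Expand each integrand as polynomial × e^(−2γx²) and use ∫x^(2j)·e^(−2γx²) dx = (2j−1)!!/(4γ)^j · √(π/(2γ)), odd powers → 0; here √(π/(2γ)) = 1.1896.
State is unnormalized: ∫|Ψ|² dx = 0.26793, and ∫Ψ*·x²·Ψ dx = 0.18103, so ⟨x²⟩ = 0.18103 / 0.26793.
⟨x²⟩ = 0.67568.

0.6757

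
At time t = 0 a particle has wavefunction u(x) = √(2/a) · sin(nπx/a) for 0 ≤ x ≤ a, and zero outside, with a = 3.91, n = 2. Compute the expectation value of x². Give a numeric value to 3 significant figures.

4.90

⟨x²⟩ = ∫ x²·|u|² dx (integrals over the domain).
With sin²θ = (1 − cos2θ)/2 on 0 ≤ x ≤ a: ∫sin²(nπx/a) dx = a/2, ∫x·sin²(nπx/a) dx = a²/4, ∫x²·sin²(nπx/a) dx = a³·(1/6 − 1/(4n²π²)); higher powers xᵏ the same way, integrating xᵏ·cos(2nπx/a) by parts.
⟨x²⟩ = 4.9024.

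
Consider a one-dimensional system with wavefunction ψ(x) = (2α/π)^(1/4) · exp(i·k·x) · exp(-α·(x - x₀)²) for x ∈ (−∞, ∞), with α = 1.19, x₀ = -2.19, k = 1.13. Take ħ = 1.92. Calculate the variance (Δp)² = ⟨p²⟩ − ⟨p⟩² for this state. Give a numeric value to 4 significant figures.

Compute ⟨p⟩ and ⟨p²⟩ separately; (Δp)² = ⟨p²⟩ − ⟨p⟩².
Gaussian moments (u = x − x₀): ∫u^(2j)·e^(−2αu²) du = (2j−1)!!/(4α)^j · √(π/(2α)), odd powers integrate to 0; here √(π/(2α)) = 1.1489. Derivatives: ψ′ = (ik − 2αu)·ψ, ψ″ = ((ik − 2αu)² − 2α)·ψ; the odd-in-u pieces drop out.
⟨p⟩ = 2.1696 and ⟨p²⟩ = 9.0940.
(Δp)² = 9.0940 − (2.1696)² = 4.3868.

4.387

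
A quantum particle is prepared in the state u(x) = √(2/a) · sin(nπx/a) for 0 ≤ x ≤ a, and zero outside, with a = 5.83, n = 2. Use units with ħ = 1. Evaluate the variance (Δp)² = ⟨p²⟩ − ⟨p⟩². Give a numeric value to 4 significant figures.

1.162

Compute ⟨p⟩ and ⟨p²⟩ separately; (Δp)² = ⟨p²⟩ − ⟨p⟩².
d/dx sin(nπx/a) = (nπ/a)·cos(nπx/a) and d²/dx² sin(nπx/a) = −(nπ/a)²·sin(nπx/a); on 0 ≤ x ≤ a, ∫sin²(nπx/a) dx = a/2 and ∫sin(nπx/a)·cos(nπx/a) dx = 0.
⟨p⟩ = 0.0000 and ⟨p²⟩ = 1.1615.
(Δp)² = 1.1615 − (0.0000)² = 1.1615.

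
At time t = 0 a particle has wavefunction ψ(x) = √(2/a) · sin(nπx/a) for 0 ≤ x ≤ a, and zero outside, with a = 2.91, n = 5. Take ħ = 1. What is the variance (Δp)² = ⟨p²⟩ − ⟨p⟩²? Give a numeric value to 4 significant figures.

29.14

Compute ⟨p⟩ and ⟨p²⟩ separately; (Δp)² = ⟨p²⟩ − ⟨p⟩².
d/dx sin(nπx/a) = (nπ/a)·cos(nπx/a) and d²/dx² sin(nπx/a) = −(nπ/a)²·sin(nπx/a); on 0 ≤ x ≤ a, ∫sin²(nπx/a) dx = a/2 and ∫sin(nπx/a)·cos(nπx/a) dx = 0.
⟨p⟩ = 0.0000 and ⟨p²⟩ = 29.138.
(Δp)² = 29.138 − (0.0000)² = 29.138.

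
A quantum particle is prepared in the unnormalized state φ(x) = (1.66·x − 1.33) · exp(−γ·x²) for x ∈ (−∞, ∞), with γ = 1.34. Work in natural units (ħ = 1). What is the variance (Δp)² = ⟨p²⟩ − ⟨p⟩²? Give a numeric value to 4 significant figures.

Compute ⟨p⟩ and ⟨p²⟩ separately; (Δp)² = ⟨p²⟩ − ⟨p⟩².
Expand each integrand as polynomial × e^(−2γx²) and use ∫x^(2j)·e^(−2γx²) dx = (2j−1)!!/(4γ)^j · √(π/(2γ)), odd powers → 0; here √(π/(2γ)) = 1.0827. Differentiate with the product rule, d/dx e^(−γx²) = −2γx·e^(−γx²).
Normalization: ∫|φ|² dx = 2.4718.
⟨p⟩ = 0.0000 and ⟨p²⟩ = 1.9435.
(Δp)² = 1.9435 − (0.0000)² = 1.9435.

1.944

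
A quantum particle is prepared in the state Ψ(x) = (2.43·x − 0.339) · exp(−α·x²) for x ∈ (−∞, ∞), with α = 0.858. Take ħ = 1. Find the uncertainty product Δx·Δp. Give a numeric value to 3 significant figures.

Δx = √(⟨x²⟩−⟨x⟩²), Δp = √(⟨p²⟩−⟨p⟩²).
Expand each integrand as polynomial × e^(−2αx²) and use ∫x^(2j)·e^(−2αx²) dx = (2j−1)!!/(4α)^j · √(π/(2α)), odd powers → 0; here √(π/(2α)) = 1.3531. Differentiate with the product rule, d/dx e^(−αx²) = −2αx·e^(−αx²).
Normalization: ∫|Ψ|² dx = 2.4835.
⟨x⟩ = -0.26154, ⟨x²⟩ = 0.83764 ⇒ Δx = 0.87706.
⟨p⟩ = 0.0000, ⟨p²⟩ = 2.4666 ⇒ Δp = 1.5705.
Δx·Δp = 1.3774.

1.38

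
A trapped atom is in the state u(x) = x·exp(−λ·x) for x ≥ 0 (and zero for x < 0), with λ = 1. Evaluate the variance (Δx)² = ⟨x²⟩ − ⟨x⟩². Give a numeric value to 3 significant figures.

0.750

Compute ⟨x⟩ and ⟨x²⟩ separately, then (Δx)² = ⟨x²⟩ − ⟨x⟩².
Every integrand reduces to terms xʲ·e^(−2λx) on [0, ∞); use ∫₀^∞ xʲ·e^(−2λx) dx = j!/(2λ)^(j+1).
Normalization: ∫|u|² dx = 0.25000.
⟨x⟩ = 1.5000 and ⟨x²⟩ = 3.0000.
(Δx)² = 3.0000 − (1.5000)² = 0.75000.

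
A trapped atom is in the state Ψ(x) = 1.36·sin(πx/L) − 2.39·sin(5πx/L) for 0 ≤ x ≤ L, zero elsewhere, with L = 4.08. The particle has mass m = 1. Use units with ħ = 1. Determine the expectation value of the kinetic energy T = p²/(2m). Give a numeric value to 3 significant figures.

5.67

T = −(ħ²/2m) d²/dx², so ⟨T⟩ = −(ħ²/2m) ∫ Ψ*·Ψ'' dx / ∫|Ψ|² dx; with m = 1.
d²/dx² sin(jπx/L) = −(jπ/L)²·sin(jπx/L); on 0 ≤ x ≤ L, ∫sin²(jπx/L) dx = L/2 and ∫sin(jπx/L)·sin(lπx/L) dx = 0 for j ≠ l, so only diagonal terms survive in ∫|Ψ|² and ∫Ψ·Ψ″; ∫Ψ·Ψ′ dx = [Ψ²/2] between the walls = 0.
State is unnormalized: ∫|Ψ|² dx = 15.426, and ∫Ψ*·(−ħ²/2m · Ψ'') dx = 87.479, so ⟨T⟩ = 87.479 / 15.426.
⟨T⟩ = 5.6709.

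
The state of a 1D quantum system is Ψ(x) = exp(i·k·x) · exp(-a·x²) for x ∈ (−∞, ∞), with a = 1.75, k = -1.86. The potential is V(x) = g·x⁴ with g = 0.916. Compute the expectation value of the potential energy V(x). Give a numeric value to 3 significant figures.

0.0561

⟨V⟩ = ∫ V(x)·|Ψ|² dx / ∫|Ψ|² dx.
Gaussian moments: ∫x^(2j)·e^(−2ax²) dx = (2j−1)!!/(4a)^j · √(π/(2a)), odd powers integrate to 0; here √(π/(2a)) = 0.94742.
State is unnormalized: ∫|Ψ|² dx = 0.94742, and ∫Ψ*·V(x)·Ψ dx = 0.053133, so ⟨V⟩ = 0.053133 / 0.94742.
⟨V⟩ = 0.056082.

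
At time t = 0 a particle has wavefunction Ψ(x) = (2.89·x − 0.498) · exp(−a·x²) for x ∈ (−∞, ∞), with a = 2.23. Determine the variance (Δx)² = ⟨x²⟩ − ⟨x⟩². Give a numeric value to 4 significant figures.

0.2151

Compute ⟨x⟩ and ⟨x²⟩ separately, then (Δx)² = ⟨x²⟩ − ⟨x⟩².
Expand each integrand as polynomial × e^(−2ax²) and use ∫x^(2j)·e^(−2ax²) dx = (2j−1)!!/(4a)^j · √(π/(2a)), odd powers → 0; here √(π/(2a)) = 0.83928.
Normalization: ∫|Ψ|² dx = 0.99399.
⟨x⟩ = -0.27247 and ⟨x²⟩ = 0.28937.
(Δx)² = 0.28937 − (-0.27247)² = 0.21513.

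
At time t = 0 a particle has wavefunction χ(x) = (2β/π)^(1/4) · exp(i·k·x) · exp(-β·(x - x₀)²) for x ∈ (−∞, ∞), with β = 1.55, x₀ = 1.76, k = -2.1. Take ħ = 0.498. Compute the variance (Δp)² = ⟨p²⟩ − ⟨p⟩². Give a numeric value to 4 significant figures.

0.3844

Compute ⟨p⟩ and ⟨p²⟩ separately; (Δp)² = ⟨p²⟩ − ⟨p⟩².
Gaussian moments (u = x − x₀): ∫u^(2j)·e^(−2βu²) du = (2j−1)!!/(4β)^j · √(π/(2β)), odd powers integrate to 0; here √(π/(2β)) = 1.0067. Derivatives: χ′ = (ik − 2βu)·χ, χ″ = ((ik − 2βu)² − 2β)·χ; the odd-in-u pieces drop out.
⟨p⟩ = -1.0458 and ⟨p²⟩ = 1.4781.
(Δp)² = 1.4781 − (-1.0458)² = 0.38441.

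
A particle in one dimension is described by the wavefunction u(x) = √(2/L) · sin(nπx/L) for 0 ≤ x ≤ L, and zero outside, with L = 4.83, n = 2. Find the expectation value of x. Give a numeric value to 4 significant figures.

2.415

⟨x⟩ = ∫ x·|u|² dx (integrals over the domain).
With sin²θ = (1 − cos2θ)/2 on 0 ≤ x ≤ L: ∫sin²(nπx/L) dx = L/2, ∫x·sin²(nπx/L) dx = L²/4, ∫x²·sin²(nπx/L) dx = L³·(1/6 − 1/(4n²π²)); higher powers xᵏ the same way, integrating xᵏ·cos(2nπx/L) by parts.
⟨x⟩ = 2.4150.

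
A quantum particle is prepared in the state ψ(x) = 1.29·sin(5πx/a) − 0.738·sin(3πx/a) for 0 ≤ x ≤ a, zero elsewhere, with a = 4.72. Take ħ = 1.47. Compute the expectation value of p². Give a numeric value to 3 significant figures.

20.2

p² ψ = −ħ² d²ψ/dx²; ⟨p²⟩ = −ħ² ∫ ψ*·ψ'' dx / ∫|ψ|² dx.
d²/dx² sin(jπx/a) = −(jπ/a)²·sin(jπx/a); on 0 ≤ x ≤ a, ∫sin²(jπx/a) dx = a/2 and ∫sin(jπx/a)·sin(lπx/a) dx = 0 for j ≠ l, so only diagonal terms survive in ∫|ψ|² and ∫ψ·ψ″; ∫ψ·ψ′ dx = [ψ²/2] between the walls = 0.
State is unnormalized: ∫|ψ|² dx = 5.2126, and ∫ψ*·(−ħ² ψ'') dx = 105.06, so ⟨p²⟩ = 105.06 / 5.2126.
⟨p²⟩ = 20.156.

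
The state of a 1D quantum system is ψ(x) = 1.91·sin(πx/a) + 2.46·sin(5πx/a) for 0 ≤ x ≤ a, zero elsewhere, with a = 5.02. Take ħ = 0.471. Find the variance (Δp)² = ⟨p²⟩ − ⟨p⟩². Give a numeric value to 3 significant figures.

1.39

Compute ⟨p⟩ and ⟨p²⟩ separately; (Δp)² = ⟨p²⟩ − ⟨p⟩².
d²/dx² sin(jπx/a) = −(jπ/a)²·sin(jπx/a); on 0 ≤ x ≤ a, ∫sin²(jπx/a) dx = a/2 and ∫sin(jπx/a)·sin(lπx/a) dx = 0 for j ≠ l, so only diagonal terms survive in ∫|ψ|² and ∫ψ·ψ″; ∫ψ·ψ′ dx = [ψ²/2] between the walls = 0.
Normalization: ∫|ψ|² dx = 24.346.
⟨p⟩ = 0.0000 and ⟨p²⟩ = 1.3878.
(Δp)² = 1.3878 − (0.0000)² = 1.3878.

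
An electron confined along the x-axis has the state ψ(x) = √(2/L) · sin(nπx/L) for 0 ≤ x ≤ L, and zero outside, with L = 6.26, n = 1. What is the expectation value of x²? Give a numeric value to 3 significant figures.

11.1

⟨x²⟩ = ∫ x²·|ψ|² dx (integrals over the domain).
With sin²θ = (1 − cos2θ)/2 on 0 ≤ x ≤ L: ∫sin²(nπx/L) dx = L/2, ∫x·sin²(nπx/L) dx = L²/4, ∫x²·sin²(nπx/L) dx = L³·(1/6 − 1/(4n²π²)); higher powers xᵏ the same way, integrating xᵏ·cos(2nπx/L) by parts.
⟨x²⟩ = 11.077.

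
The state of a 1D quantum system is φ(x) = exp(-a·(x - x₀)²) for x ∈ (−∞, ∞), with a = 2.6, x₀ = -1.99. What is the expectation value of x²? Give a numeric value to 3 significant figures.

4.06

⟨x²⟩ = ∫ x²·|φ|² dx / ∫|φ|² dx (integrals over the domain).
Gaussian moments (u = x − x₀): ∫u^(2j)·e^(−2au²) du = (2j−1)!!/(4a)^j · √(π/(2a)), odd powers integrate to 0; here √(π/(2a)) = 0.77727.
State is unnormalized: ∫|φ|² dx = 0.77727, and ∫φ*·x²·φ dx = 3.1528, so ⟨x²⟩ = 3.1528 / 0.77727.
⟨x²⟩ = 4.0563.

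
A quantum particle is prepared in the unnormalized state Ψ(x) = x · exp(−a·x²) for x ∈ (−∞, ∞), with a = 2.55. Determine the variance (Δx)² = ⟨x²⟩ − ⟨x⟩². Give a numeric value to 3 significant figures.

Compute ⟨x⟩ and ⟨x²⟩ separately, then (Δx)² = ⟨x²⟩ − ⟨x⟩².
Expand each integrand as polynomial × e^(−2ax²) and use ∫x^(2j)·e^(−2ax²) dx = (2j−1)!!/(4a)^j · √(π/(2a)), odd powers → 0; here √(π/(2a)) = 0.78486.
Normalization: ∫|Ψ|² dx = 0.076947.
⟨x⟩ = 0.0000 and ⟨x²⟩ = 0.29412.
(Δx)² = 0.29412 − (0.0000)² = 0.29412.

0.294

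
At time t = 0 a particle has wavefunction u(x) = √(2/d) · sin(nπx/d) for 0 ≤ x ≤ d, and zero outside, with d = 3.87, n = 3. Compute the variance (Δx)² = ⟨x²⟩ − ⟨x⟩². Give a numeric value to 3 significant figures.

1.16

Compute ⟨x⟩ and ⟨x²⟩ separately, then (Δx)² = ⟨x²⟩ − ⟨x⟩².
With sin²θ = (1 − cos2θ)/2 on 0 ≤ x ≤ d: ∫sin²(nπx/d) dx = d/2, ∫x·sin²(nπx/d) dx = d²/4, ∫x²·sin²(nπx/d) dx = d³·(1/6 − 1/(4n²π²)); higher powers xᵏ the same way, integrating xᵏ·cos(2nπx/d) by parts.
⟨x⟩ = 1.9350 and ⟨x²⟩ = 4.9080.
(Δx)² = 4.9080 − (1.9350)² = 1.1638.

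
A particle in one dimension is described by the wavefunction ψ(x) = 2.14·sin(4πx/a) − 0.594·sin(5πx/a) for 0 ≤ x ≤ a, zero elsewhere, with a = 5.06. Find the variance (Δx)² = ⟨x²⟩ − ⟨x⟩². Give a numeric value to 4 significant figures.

1.782

Compute ⟨x⟩ and ⟨x²⟩ separately, then (Δx)² = ⟨x²⟩ − ⟨x⟩².
On 0 ≤ x ≤ a (j ≠ l): ∫sin²(jπx/a) dx = a/2, ∫sin(jπx/a)·sin(lπx/a) dx = 0; diagonal moments ∫x·sin²(jπx/a) dx = a²/4, ∫x²·sin²(jπx/a) dx = a³·(1/6 − 1/(4j²π²)); cross terms ∫x·sin(jπx/a)·sin(lπx/a) dx = 0 for j + l even and −4jla²/(π²(j² − l²)²) for j + l odd, ∫x²·sin(jπx/a)·sin(lπx/a) dx = (−1)^(j+l)·4jla³/(π²(j² − l²)²); higher powers the same way via product-to-sum and parts.
Normalization: ∫|ψ|² dx = 12.479.
⟨x⟩ = 3.0520 and ⟨x²⟩ = 11.097.
(Δx)² = 11.097 − (3.0520)² = 1.7822.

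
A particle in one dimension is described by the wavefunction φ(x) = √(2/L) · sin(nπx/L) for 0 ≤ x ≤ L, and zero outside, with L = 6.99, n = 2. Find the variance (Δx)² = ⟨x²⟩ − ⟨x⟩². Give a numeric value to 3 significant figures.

3.45

Compute ⟨x⟩ and ⟨x²⟩ separately, then (Δx)² = ⟨x²⟩ − ⟨x⟩².
With sin²θ = (1 − cos2θ)/2 on 0 ≤ x ≤ L: ∫sin²(nπx/L) dx = L/2, ∫x·sin²(nπx/L) dx = L²/4, ∫x²·sin²(nπx/L) dx = L³·(1/6 − 1/(4n²π²)); higher powers xᵏ the same way, integrating xᵏ·cos(2nπx/L) by parts.
⟨x⟩ = 3.4950 and ⟨x²⟩ = 15.668.
(Δx)² = 15.668 − (3.4950)² = 3.4529.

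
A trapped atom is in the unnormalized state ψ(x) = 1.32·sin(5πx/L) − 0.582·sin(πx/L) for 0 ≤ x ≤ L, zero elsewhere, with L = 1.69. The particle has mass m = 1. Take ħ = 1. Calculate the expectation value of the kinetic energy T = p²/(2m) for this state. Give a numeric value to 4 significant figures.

T = −(ħ²/2m) d²/dx², so ⟨T⟩ = −(ħ²/2m) ∫ ψ*·ψ'' dx / ∫|ψ|² dx; with m = 1.
d²/dx² sin(jπx/L) = −(jπ/L)²·sin(jπx/L); on 0 ≤ x ≤ L, ∫sin²(jπx/L) dx = L/2 and ∫sin(jπx/L)·sin(lπx/L) dx = 0 for j ≠ l, so only diagonal terms survive in ∫|ψ|² and ∫ψ·ψ″; ∫ψ·ψ′ dx = [ψ²/2] between the walls = 0.
State is unnormalized: ∫|ψ|² dx = 1.7585, and ∫ψ*·(−ħ²/2m · ψ'') dx = 64.092, so ⟨T⟩ = 64.092 / 1.7585.
⟨T⟩ = 36.446.

36.45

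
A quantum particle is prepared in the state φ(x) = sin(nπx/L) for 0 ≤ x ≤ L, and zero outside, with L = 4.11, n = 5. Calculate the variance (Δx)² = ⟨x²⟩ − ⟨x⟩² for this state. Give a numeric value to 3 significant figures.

1.37

Compute ⟨x⟩ and ⟨x²⟩ separately, then (Δx)² = ⟨x²⟩ − ⟨x⟩².
With sin²θ = (1 − cos2θ)/2 on 0 ≤ x ≤ L: ∫sin²(nπx/L) dx = L/2, ∫x·sin²(nπx/L) dx = L²/4, ∫x²·sin²(nπx/L) dx = L³·(1/6 − 1/(4n²π²)); higher powers xᵏ the same way, integrating xᵏ·cos(2nπx/L) by parts.
Normalization: ∫|φ|² dx = 2.0550.
⟨x⟩ = 2.0550 and ⟨x²⟩ = 5.5965.
(Δx)² = 5.5965 − (2.0550)² = 1.3734.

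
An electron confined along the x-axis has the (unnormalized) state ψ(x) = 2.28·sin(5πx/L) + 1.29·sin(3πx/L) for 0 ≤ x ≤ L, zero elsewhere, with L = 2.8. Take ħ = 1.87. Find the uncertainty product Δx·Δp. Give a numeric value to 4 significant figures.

Δx = √(⟨x²⟩−⟨x⟩²), Δp = √(⟨p²⟩−⟨p⟩²).
On 0 ≤ x ≤ L (j ≠ l): ∫sin²(jπx/L) dx = L/2, ∫sin(jπx/L)·sin(lπx/L) dx = 0; diagonal moments ∫x·sin²(jπx/L) dx = L²/4, ∫x²·sin²(jπx/L) dx = L³·(1/6 − 1/(4j²π²)); cross terms ∫x·sin(jπx/L)·sin(lπx/L) dx = 0 for j + l even and −4jlL²/(π²(j² − l²)²) for j + l odd, ∫x²·sin(jπx/L)·sin(lπx/L) dx = (−1)^(j+l)·4jlL³/(π²(j² − l²)²); higher powers the same way via product-to-sum and parts. d²/dx² sin(jπx/L) = −(jπ/L)²·sin(jπx/L); on 0 ≤ x ≤ L, ∫sin²(jπx/L) dx = L/2 and ∫sin(jπx/L)·sin(lπx/L) dx = 0 for j ≠ l, so only diagonal terms survive in ∫|ψ|² and ∫ψ·ψ″; ∫ψ·ψ′ dx = [ψ²/2] between the walls = 0.
Normalization: ∫|ψ|² dx = 9.6075.
⟨x⟩ = 1.4000, ⟨x²⟩ = 2.9098 ⇒ Δx = 0.97456.
⟨p⟩ = 0.0000, ⟨p²⟩ = 92.974 ⇒ Δp = 9.6423.
Δx·Δp = 9.3971.

9.397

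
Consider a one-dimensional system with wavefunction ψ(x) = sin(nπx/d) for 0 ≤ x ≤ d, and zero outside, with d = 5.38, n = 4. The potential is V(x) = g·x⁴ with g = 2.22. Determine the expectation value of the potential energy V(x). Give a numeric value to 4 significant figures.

⟨V⟩ = ∫ V(x)·|ψ|² dx / ∫|ψ|² dx.
With sin²θ = (1 − cos2θ)/2 on 0 ≤ x ≤ d: ∫sin²(nπx/d) dx = d/2, ∫x·sin²(nπx/d) dx = d²/4, ∫x²·sin²(nπx/d) dx = d³·(1/6 − 1/(4n²π²)); higher powers xᵏ the same way, integrating xᵏ·cos(2nπx/d) by parts.
State is unnormalized: ∫|ψ|² dx = 2.6900, and ∫ψ*·V(x)·ψ dx = 969.23, so ⟨V⟩ = 969.23 / 2.6900.
⟨V⟩ = 360.31.

360.3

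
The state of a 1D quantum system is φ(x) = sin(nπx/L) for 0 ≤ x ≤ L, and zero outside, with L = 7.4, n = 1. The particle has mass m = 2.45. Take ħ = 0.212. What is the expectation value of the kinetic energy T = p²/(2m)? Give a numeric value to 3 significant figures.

T = −(ħ²/2m) d²/dx², so ⟨T⟩ = −(ħ²/2m) ∫ φ*·φ'' dx / ∫|φ|² dx; with m = 2.45.
d/dx sin(nπx/L) = (nπ/L)·cos(nπx/L) and d²/dx² sin(nπx/L) = −(nπ/L)²·sin(nπx/L); on 0 ≤ x ≤ L, ∫sin²(nπx/L) dx = L/2 and ∫sin(nπx/L)·cos(nπx/L) dx = 0.
State is unnormalized: ∫|φ|² dx = 3.7000, and ∫φ*·(−ħ²/2m · φ'') dx = 0.0061167, so ⟨T⟩ = 0.0061167 / 3.7000.
⟨T⟩ = 0.0016531.

0.00165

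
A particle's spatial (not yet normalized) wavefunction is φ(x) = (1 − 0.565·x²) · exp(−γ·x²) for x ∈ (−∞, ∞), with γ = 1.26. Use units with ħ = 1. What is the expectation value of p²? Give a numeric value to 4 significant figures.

2.032

p² φ = −ħ² d²φ/dx²; ⟨p²⟩ = −ħ² ∫ φ*·φ'' dx / ∫|φ|² dx.
Expand each integrand as polynomial × e^(−2γx²) and use ∫x^(2j)·e^(−2γx²) dx = (2j−1)!!/(4γ)^j · √(π/(2γ)), odd powers → 0; here √(π/(2γ)) = 1.1165. Differentiate with the product rule, d/dx e^(−γx²) = −2γx·e^(−γx²).
State is unnormalized: ∫|φ|² dx = 0.90830, and ∫φ*·(−ħ² φ'') dx = 1.8460, so ⟨p²⟩ = 1.8460 / 0.90830.
⟨p²⟩ = 2.0324.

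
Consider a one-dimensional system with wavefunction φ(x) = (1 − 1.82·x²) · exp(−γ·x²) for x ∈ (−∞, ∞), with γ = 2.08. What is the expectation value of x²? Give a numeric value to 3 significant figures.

⟨x²⟩ = ∫ x²·|φ|² dx / ∫|φ|² dx (integrals over the domain).
Expand each integrand as polynomial × e^(−2γx²) and use ∫x^(2j)·e^(−2γx²) dx = (2j−1)!!/(4γ)^j · √(π/(2γ)), odd powers → 0; here √(π/(2γ)) = 0.86902.
State is unnormalized: ∫|φ|² dx = 0.61357, and ∫φ*·x²·φ dx = 0.042330, so ⟨x²⟩ = 0.042330 / 0.61357.
⟨x²⟩ = 0.068990.

0.0690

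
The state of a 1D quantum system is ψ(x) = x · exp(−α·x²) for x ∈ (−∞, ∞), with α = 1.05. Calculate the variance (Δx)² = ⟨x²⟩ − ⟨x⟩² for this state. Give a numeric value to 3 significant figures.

Compute ⟨x⟩ and ⟨x²⟩ separately, then (Δx)² = ⟨x²⟩ − ⟨x⟩².
Expand each integrand as polynomial × e^(−2αx²) and use ∫x^(2j)·e^(−2αx²) dx = (2j−1)!!/(4α)^j · √(π/(2α)), odd powers → 0; here √(π/(2α)) = 1.2231.
Normalization: ∫|ψ|² dx = 0.29122.
⟨x⟩ = 0.0000 and ⟨x²⟩ = 0.71429.
(Δx)² = 0.71429 − (0.0000)² = 0.71429.

0.714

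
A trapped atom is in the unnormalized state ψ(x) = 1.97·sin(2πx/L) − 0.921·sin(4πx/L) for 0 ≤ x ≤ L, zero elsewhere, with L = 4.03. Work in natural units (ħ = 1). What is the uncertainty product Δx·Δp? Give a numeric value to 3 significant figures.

Δx = √(⟨x²⟩−⟨x⟩²), Δp = √(⟨p²⟩−⟨p⟩²).
On 0 ≤ x ≤ L (j ≠ l): ∫sin²(jπx/L) dx = L/2, ∫sin(jπx/L)·sin(lπx/L) dx = 0; diagonal moments ∫x·sin²(jπx/L) dx = L²/4, ∫x²·sin²(jπx/L) dx = L³·(1/6 − 1/(4j²π²)); cross terms ∫x·sin(jπx/L)·sin(lπx/L) dx = 0 for j + l even and −4jlL²/(π²(j² − l²)²) for j + l odd, ∫x²·sin(jπx/L)·sin(lπx/L) dx = (−1)^(j+l)·4jlL³/(π²(j² − l²)²); higher powers the same way via product-to-sum and parts. d²/dx² sin(jπx/L) = −(jπ/L)²·sin(jπx/L); on 0 ≤ x ≤ L, ∫sin²(jπx/L) dx = L/2 and ∫sin(jπx/L)·sin(lπx/L) dx = 0 for j ≠ l, so only diagonal terms survive in ∫|ψ|² and ∫ψ·ψ″; ∫ψ·ψ′ dx = [ψ²/2] between the walls = 0.
Normalization: ∫|ψ|² dx = 9.5292.
⟨x⟩ = 2.0150, ⟨x²⟩ = 4.6744 ⇒ Δx = 0.78371.
⟨p⟩ = 0.0000, ⟨p²⟩ = 3.7388 ⇒ Δp = 1.9336.
Δx·Δp = 1.5154.

1.52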